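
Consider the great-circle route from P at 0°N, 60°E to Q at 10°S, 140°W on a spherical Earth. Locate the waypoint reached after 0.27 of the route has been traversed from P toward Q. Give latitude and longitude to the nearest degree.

≈ 18°S, 99°E

The haversine formula gives a central angle δ ≈ 2.753 rad (157.7°) between the endpoints.
Interpolate at f = 0.27 with slerp weights a = sin((1−f)δ)/sin δ ≈ 2.389, b = sin(fδ)/sin δ ≈ 1.786.
p = a·p₁ + b·p₂ ≈ (-0.153, 0.938, -0.310); φ = arcsin(p_z) ≈ -18.06°, λ = atan2(p_y, p_x) ≈ 99.25°.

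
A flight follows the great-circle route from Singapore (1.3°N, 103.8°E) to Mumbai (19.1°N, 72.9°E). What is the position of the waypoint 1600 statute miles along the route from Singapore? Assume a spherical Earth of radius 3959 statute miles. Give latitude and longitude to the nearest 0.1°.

The haversine formula gives a central angle δ ≈ 0.613 rad (35.1°) between the endpoints. The total great-circle distance is δ·R ≈ 0.613 × 3959 ≈ 2426 mi, so the target fraction is f = 1600/2426 ≈ 0.660.
Interpolate at f ≈ 0.660 with slerp weights a = sin((1−f)δ)/sin δ ≈ 0.360, b = sin(fδ)/sin δ ≈ 0.684.
p = a·p₁ + b·p₂ ≈ (0.104, 0.967, 0.232); φ = arcsin(p_z) ≈ 13.41°, λ = atan2(p_y, p_x) ≈ 83.86°.

≈ (13.4°N, 83.9°E)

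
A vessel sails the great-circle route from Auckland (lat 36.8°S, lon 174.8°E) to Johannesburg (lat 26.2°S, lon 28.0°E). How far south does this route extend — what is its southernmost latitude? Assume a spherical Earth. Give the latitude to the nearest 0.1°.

The great circle lies in the plane with unit normal n̂ = (p₁ × p₂)/|p₁ × p₂|.
Here n̂_z ≈ -0.418; the vertex latitude is φ_max = arccos|n̂_z| ≈ 65.3°.
Check via Clairaut: cos φ_max = |cos φ₁| · sin C = cos(36.8°)·sin(148.5°) ≈ 0.418, again giving ≈ 65.3°.

≈ 65.3°S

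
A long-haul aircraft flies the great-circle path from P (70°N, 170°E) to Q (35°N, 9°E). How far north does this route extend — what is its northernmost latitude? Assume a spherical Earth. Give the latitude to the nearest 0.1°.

≈ 84.6°N

The great circle lies in the plane with unit normal n̂ = (p₁ × p₂)/|p₁ × p₂|.
Here n̂_z ≈ -0.095; the vertex latitude is φ_max = arccos|n̂_z| ≈ 84.6°.
Check via Clairaut: cos φ_max = |cos φ₁| · sin C = cos(70.0°)·sin(16.1°) ≈ 0.095, again giving ≈ 84.6°.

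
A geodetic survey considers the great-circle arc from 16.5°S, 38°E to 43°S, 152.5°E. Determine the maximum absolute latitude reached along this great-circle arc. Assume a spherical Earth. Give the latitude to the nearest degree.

≈ 50°S

The great circle lies in the plane with unit normal n̂ = (p₁ × p₂)/|p₁ × p₂|.
Here n̂_z ≈ +0.641; the vertex latitude is φ_max = arccos|n̂_z| ≈ 50.1°.
Check via Clairaut: cos φ_max = |cos φ₁| · sin C = cos(16.5°)·sin(138.0°) ≈ 0.641, again giving ≈ 50.1°.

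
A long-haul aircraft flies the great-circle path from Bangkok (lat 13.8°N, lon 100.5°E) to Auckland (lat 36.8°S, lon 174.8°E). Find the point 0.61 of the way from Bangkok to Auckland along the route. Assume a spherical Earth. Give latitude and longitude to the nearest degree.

≈ lat 20°S, lon 141°E

From cos δ = sin φ₁ sin φ₂ + cos φ₁ cos φ₂ cos Δλ, the central angle is δ ≈ 1.503 rad (86.1°).
Interpolate at f = 0.61 with slerp weights a = sin((1−f)δ)/sin δ ≈ 0.555, b = sin(fδ)/sin δ ≈ 0.796.
p = a·p₁ + b·p₂ ≈ (-0.733, 0.587, -0.344); φ = arcsin(p_z) ≈ -20.14°, λ = atan2(p_y, p_x) ≈ 141.28°.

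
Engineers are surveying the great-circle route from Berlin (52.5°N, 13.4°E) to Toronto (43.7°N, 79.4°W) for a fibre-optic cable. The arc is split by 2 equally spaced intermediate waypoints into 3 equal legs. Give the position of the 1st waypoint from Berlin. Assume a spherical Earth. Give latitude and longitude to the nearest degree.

Write both endpoints as unit vectors p₁, p₂ with components (cos φ cos λ, cos φ sin λ, sin φ).
The central angle between the endpoints is δ = arccos(p₁·p₂) ≈ 1.016 rad (58.2°).
Interpolate at f = 1/3 with slerp weights a = sin((1−f)δ)/sin δ ≈ 0.737, b = sin(fδ)/sin δ ≈ 0.391.
p = a·p₁ + b·p₂ ≈ (0.489, -0.174, 0.855); φ = arcsin(p_z) ≈ 58.76°, λ = atan2(p_y, p_x) ≈ -19.57°.

≈ (59°N, 20°W)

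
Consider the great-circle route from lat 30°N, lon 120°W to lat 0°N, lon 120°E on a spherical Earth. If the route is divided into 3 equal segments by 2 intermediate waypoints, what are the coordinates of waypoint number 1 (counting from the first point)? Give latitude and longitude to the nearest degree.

≈ lat 33°N, lon 165°W

Convert each endpoint to a unit vector on the sphere (x = cos φ cos λ, y = cos φ sin λ, z = sin φ).
The central angle between the endpoints is δ = arccos(p₁·p₂) ≈ 2.019 rad (115.7°).
Interpolate at f = 1/3 with slerp weights a = sin((1−f)δ)/sin δ ≈ 1.081, b = sin(fδ)/sin δ ≈ 0.691.
p = a·p₁ + b·p₂ ≈ (-0.814, -0.212, 0.541); φ = arcsin(p_z) ≈ 32.73°, λ = atan2(p_y, p_x) ≈ -165.38°.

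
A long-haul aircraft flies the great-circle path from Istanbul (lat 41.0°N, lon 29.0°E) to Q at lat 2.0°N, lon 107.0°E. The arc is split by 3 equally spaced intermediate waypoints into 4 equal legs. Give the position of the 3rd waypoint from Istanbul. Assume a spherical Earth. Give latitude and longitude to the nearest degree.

From cos δ = sin φ₁ sin φ₂ + cos φ₁ cos φ₂ cos Δλ, the central angle is δ ≈ 1.390 rad (79.6°).
Interpolate at f = 3/4 with slerp weights a = sin((1−f)δ)/sin δ ≈ 0.346, b = sin(fδ)/sin δ ≈ 0.878.
p = a·p₁ + b·p₂ ≈ (-0.028, 0.966, 0.258); φ = arcsin(p_z) ≈ 14.94°, λ = atan2(p_y, p_x) ≈ 91.66°.

≈ lat 15°N, lon 92°E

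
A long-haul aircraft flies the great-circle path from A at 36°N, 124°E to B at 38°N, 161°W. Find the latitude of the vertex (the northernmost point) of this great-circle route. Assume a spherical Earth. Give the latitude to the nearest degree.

≈ 44°N

The great circle lies in the plane with unit normal n̂ = (p₁ × p₂)/|p₁ × p₂|.
Here n̂_z ≈ +0.725; the vertex latitude is φ_max = arccos|n̂_z| ≈ 43.6°.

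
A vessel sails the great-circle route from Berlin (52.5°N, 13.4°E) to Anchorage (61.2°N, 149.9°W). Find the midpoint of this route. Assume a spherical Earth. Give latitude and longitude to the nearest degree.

≈ (83°N, 30°W)

Convert each endpoint to a unit vector on the sphere (x = cos φ cos λ, y = cos φ sin λ, z = sin φ).
The central angle between the endpoints is δ = arccos(p₁·p₂) ≈ 1.144 rad (65.5°).
Interpolate at f = 1/2 with slerp weights a = sin((1−f)δ)/sin δ ≈ 0.595, b = sin(fδ)/sin δ ≈ 0.595.
p = a·p₁ + b·p₂ ≈ (0.104, -0.060, 0.993); φ = arcsin(p_z) ≈ 83.10°, λ = atan2(p_y, p_x) ≈ -29.82°.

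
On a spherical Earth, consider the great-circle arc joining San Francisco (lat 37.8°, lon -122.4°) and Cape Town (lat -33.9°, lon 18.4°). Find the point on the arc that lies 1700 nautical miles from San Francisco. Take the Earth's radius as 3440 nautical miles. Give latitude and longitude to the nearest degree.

Write both endpoints as unit vectors p₁, p₂ with components (cos φ cos λ, cos φ sin λ, sin φ).
The central angle between the endpoints is δ = arccos(p₁·p₂) ≈ 2.587 rad (148.2°). The total great-circle distance is δ·R ≈ 2.587 × 3440 ≈ 8899 nmi, so the target fraction is f = 1700/8899 ≈ 0.191.
Interpolate at f ≈ 0.191 with slerp weights a = sin((1−f)δ)/sin δ ≈ 1.646, b = sin(fδ)/sin δ ≈ 0.901.
p = a·p₁ + b·p₂ ≈ (0.012, -0.862, 0.507); φ = arcsin(p_z) ≈ 30.43°, λ = atan2(p_y, p_x) ≈ -89.17°.

≈ lat 30°, lon -89°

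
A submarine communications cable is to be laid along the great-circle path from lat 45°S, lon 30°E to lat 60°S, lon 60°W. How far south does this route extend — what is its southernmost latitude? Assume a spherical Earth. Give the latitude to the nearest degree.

The great circle lies in the plane with unit normal n̂ = (p₁ × p₂)/|p₁ × p₂|.
Here n̂_z ≈ -0.447; the vertex latitude is φ_max = arccos|n̂_z| ≈ 63.4°.

≈ 63°S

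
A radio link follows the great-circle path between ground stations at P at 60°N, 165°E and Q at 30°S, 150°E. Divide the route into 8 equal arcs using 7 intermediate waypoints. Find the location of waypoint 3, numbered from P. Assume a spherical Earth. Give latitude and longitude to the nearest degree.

Convert each endpoint to a unit vector on the sphere (x = cos φ cos λ, y = cos φ sin λ, z = sin φ).
The central angle between the endpoints is δ = arccos(p₁·p₂) ≈ 1.586 rad (90.8°).
Interpolate at f = 3/8 with slerp weights a = sin((1−f)δ)/sin δ ≈ 0.837, b = sin(fδ)/sin δ ≈ 0.560.
p = a·p₁ + b·p₂ ≈ (-0.824, 0.351, 0.444); φ = arcsin(p_z) ≈ 26.39°, λ = atan2(p_y, p_x) ≈ 156.94°.

≈ 26°N, 157°E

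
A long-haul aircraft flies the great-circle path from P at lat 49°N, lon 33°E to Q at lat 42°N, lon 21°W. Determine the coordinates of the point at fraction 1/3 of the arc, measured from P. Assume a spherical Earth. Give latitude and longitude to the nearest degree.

≈ lat 50°N, lon 14°E

Convert each endpoint to a unit vector on the sphere (x = cos φ cos λ, y = cos φ sin λ, z = sin φ).
The central angle between the endpoints is δ = arccos(p₁·p₂) ≈ 0.657 rad (37.7°).
Interpolate at f = 1/3 with slerp weights a = sin((1−f)δ)/sin δ ≈ 0.694, b = sin(fδ)/sin δ ≈ 0.356.
p = a·p₁ + b·p₂ ≈ (0.629, 0.153, 0.762); φ = arcsin(p_z) ≈ 49.66°, λ = atan2(p_y, p_x) ≈ 13.71°.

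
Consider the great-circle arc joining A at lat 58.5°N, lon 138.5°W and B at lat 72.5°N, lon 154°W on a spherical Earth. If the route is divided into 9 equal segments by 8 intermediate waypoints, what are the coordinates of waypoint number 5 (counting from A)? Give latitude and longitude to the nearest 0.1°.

From cos δ = sin φ₁ sin φ₂ + cos φ₁ cos φ₂ cos Δλ, the central angle is δ ≈ 0.267 rad (15.3°).
Interpolate at f = 5/9 with slerp weights a = sin((1−f)δ)/sin δ ≈ 0.449, b = sin(fδ)/sin δ ≈ 0.560.
p = a·p₁ + b·p₂ ≈ (-0.327, -0.229, 0.917); φ = arcsin(p_z) ≈ 66.46°, λ = atan2(p_y, p_x) ≈ -144.97°.

≈ lat 66.5°N, lon 145.0°W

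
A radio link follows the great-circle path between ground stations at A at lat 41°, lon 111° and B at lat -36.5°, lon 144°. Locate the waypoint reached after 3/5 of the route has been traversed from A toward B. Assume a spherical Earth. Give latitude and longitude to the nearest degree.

≈ lat -5°, lon 131°

Write both endpoints as unit vectors p₁, p₂ with components (cos φ cos λ, cos φ sin λ, sin φ).
The central angle between the endpoints is δ = arccos(p₁·p₂) ≈ 1.452 rad (83.2°).
Interpolate at f = 3/5 with slerp weights a = sin((1−f)δ)/sin δ ≈ 0.553, b = sin(fδ)/sin δ ≈ 0.771.
p = a·p₁ + b·p₂ ≈ (-0.651, 0.753, -0.096); φ = arcsin(p_z) ≈ -5.50°, λ = atan2(p_y, p_x) ≈ 130.81°.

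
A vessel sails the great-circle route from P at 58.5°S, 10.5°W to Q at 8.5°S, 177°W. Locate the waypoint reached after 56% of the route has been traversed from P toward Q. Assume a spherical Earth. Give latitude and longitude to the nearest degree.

≈ 57°S, 166°W

The haversine formula gives a central angle δ ≈ 1.957 rad (112.1°) between the endpoints.
Interpolate at f = 0.56 with slerp weights a = sin((1−f)δ)/sin δ ≈ 0.819, b = sin(fδ)/sin δ ≈ 0.960.
p = a·p₁ + b·p₂ ≈ (-0.527, -0.128, -0.840); φ = arcsin(p_z) ≈ -57.13°, λ = atan2(p_y, p_x) ≈ -166.40°.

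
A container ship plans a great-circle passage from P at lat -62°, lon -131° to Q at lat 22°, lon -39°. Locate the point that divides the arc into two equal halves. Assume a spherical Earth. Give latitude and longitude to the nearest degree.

Convert each endpoint to a unit vector on the sphere (x = cos φ cos λ, y = cos φ sin λ, z = sin φ).
The central angle between the endpoints is δ = arccos(p₁·p₂) ≈ 1.924 rad (110.2°).
Interpolate at f = 1/2 with slerp weights a = sin((1−f)δ)/sin δ ≈ 0.874, b = sin(fδ)/sin δ ≈ 0.874.
p = a·p₁ + b·p₂ ≈ (0.361, -0.820, -0.444); φ = arcsin(p_z) ≈ -26.39°, λ = atan2(p_y, p_x) ≈ -66.25°.

≈ lat -26°, lon -66°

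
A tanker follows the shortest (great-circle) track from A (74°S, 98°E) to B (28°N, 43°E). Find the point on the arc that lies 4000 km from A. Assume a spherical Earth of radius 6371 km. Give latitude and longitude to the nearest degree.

The haversine formula gives a central angle δ ≈ 1.888 rad (108.2°) between the endpoints. The total great-circle distance is δ·R ≈ 1.888 × 6371 ≈ 12027 km, so the target fraction is f = 4000/12027 ≈ 0.333.
Interpolate at f ≈ 0.333 with slerp weights a = sin((1−f)δ)/sin δ ≈ 1.002, b = sin(fδ)/sin δ ≈ 0.618.
p = a·p₁ + b·p₂ ≈ (0.361, 0.646, -0.673); φ = arcsin(p_z) ≈ -42.29°, λ = atan2(p_y, p_x) ≈ 60.81°.

≈ (42°S, 61°E)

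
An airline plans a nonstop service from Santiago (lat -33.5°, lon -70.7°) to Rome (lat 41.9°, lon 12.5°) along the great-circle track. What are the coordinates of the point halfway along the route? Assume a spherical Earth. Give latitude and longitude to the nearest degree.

≈ lat 6°, lon -32°

Write both endpoints as unit vectors p₁, p₂ with components (cos φ cos λ, cos φ sin λ, sin φ).
The central angle between the endpoints is δ = arccos(p₁·p₂) ≈ 1.870 rad (107.2°).
Interpolate at f = 1/2 with slerp weights a = sin((1−f)δ)/sin δ ≈ 0.842, b = sin(fδ)/sin δ ≈ 0.842.
p = a·p₁ + b·p₂ ≈ (0.844, -0.527, 0.098); φ = arcsin(p_z) ≈ 5.60°, λ = atan2(p_y, p_x) ≈ -31.98°.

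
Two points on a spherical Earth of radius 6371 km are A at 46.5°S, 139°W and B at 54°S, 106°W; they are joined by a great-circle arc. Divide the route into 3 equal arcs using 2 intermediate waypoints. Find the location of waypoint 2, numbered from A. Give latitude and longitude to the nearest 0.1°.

Convert each endpoint to a unit vector on the sphere (x = cos φ cos λ, y = cos φ sin λ, z = sin φ).
The central angle between the endpoints is δ = arccos(p₁·p₂) ≈ 0.387 rad (22.2°).
Interpolate at f = 2/3 with slerp weights a = sin((1−f)δ)/sin δ ≈ 0.341, b = sin(fδ)/sin δ ≈ 0.676.
p = a·p₁ + b·p₂ ≈ (-0.287, -0.536, -0.794); φ = arcsin(p_z) ≈ -52.58°, λ = atan2(p_y, p_x) ≈ -118.14°.

≈ 52.6°S, 118.1°W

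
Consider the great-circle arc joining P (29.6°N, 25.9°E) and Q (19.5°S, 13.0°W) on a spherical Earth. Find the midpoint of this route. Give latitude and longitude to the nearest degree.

Write both endpoints as unit vectors p₁, p₂ with components (cos φ cos λ, cos φ sin λ, sin φ).
The central angle between the endpoints is δ = arccos(p₁·p₂) ≈ 1.078 rad (61.8°).
Interpolate at f = 1/2 with slerp weights a = sin((1−f)δ)/sin δ ≈ 0.583, b = sin(fδ)/sin δ ≈ 0.583.
p = a·p₁ + b·p₂ ≈ (0.991, 0.098, 0.093); φ = arcsin(p_z) ≈ 5.35°, λ = atan2(p_y, p_x) ≈ 5.63°.

≈ (5°N, 6°E)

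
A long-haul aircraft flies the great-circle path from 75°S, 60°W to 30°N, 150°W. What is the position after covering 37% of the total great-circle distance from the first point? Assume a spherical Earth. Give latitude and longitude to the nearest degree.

Convert each endpoint to a unit vector on the sphere (x = cos φ cos λ, y = cos φ sin λ, z = sin φ).
The central angle between the endpoints is δ = arccos(p₁·p₂) ≈ 2.075 rad (118.9°).
Interpolate at f = 0.37 with slerp weights a = sin((1−f)δ)/sin δ ≈ 1.103, b = sin(fδ)/sin δ ≈ 0.793.
p = a·p₁ + b·p₂ ≈ (-0.452, -0.591, -0.668); φ = arcsin(p_z) ≈ -41.95°, λ = atan2(p_y, p_x) ≈ -127.44°.

≈ 42°S, 127°W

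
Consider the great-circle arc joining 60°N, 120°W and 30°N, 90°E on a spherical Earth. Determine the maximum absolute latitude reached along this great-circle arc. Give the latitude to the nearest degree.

The great circle lies in the plane with unit normal n̂ = (p₁ × p₂)/|p₁ × p₂|.
Here n̂_z ≈ -0.217; the vertex latitude is φ_max = arccos|n̂_z| ≈ 77.5°.
Check via Clairaut: cos φ_max = |cos φ₁| · sin C = cos(60.0°)·sin(25.7°) ≈ 0.217, again giving ≈ 77.5°.

≈ 77°N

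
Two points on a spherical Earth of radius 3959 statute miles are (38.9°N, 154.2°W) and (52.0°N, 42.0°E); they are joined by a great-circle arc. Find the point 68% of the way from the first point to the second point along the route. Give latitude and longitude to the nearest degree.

Write both endpoints as unit vectors p₁, p₂ with components (cos φ cos λ, cos φ sin λ, sin φ).
The central angle between the endpoints is δ = arccos(p₁·p₂) ≈ 1.536 rad (88.0°).
Interpolate at f = 0.68 with slerp weights a = sin((1−f)δ)/sin δ ≈ 0.472, b = sin(fδ)/sin δ ≈ 0.865.
p = a·p₁ + b·p₂ ≈ (0.065, 0.196, 0.978); φ = arcsin(p_z) ≈ 78.06°, λ = atan2(p_y, p_x) ≈ 71.71°.

≈ (78°N, 72°E)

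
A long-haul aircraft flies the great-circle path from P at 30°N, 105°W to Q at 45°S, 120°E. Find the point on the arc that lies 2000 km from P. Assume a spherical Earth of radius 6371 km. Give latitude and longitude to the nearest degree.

Write both endpoints as unit vectors p₁, p₂ with components (cos φ cos λ, cos φ sin λ, sin φ).
The central angle between the endpoints is δ = arccos(p₁·p₂) ≈ 2.476 rad (141.9°). The total great-circle distance is δ·R ≈ 2.476 × 6371 ≈ 15775 km, so the target fraction is f = 2000/15775 ≈ 0.127.
Interpolate at f ≈ 0.127 with slerp weights a = sin((1−f)δ)/sin δ ≈ 1.344, b = sin(fδ)/sin δ ≈ 0.500.
p = a·p₁ + b·p₂ ≈ (-0.478, -0.818, 0.319); φ = arcsin(p_z) ≈ 18.58°, λ = atan2(p_y, p_x) ≈ -120.29°.

≈ 19°N, 120°W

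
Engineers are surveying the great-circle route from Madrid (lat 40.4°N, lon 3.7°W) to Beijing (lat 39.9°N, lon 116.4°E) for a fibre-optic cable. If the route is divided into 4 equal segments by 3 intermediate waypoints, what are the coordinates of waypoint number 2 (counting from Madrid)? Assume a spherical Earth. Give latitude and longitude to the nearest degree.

Convert each endpoint to a unit vector on the sphere (x = cos φ cos λ, y = cos φ sin λ, z = sin φ).
The central angle between the endpoints is δ = arccos(p₁·p₂) ≈ 1.448 rad (82.9°).
Interpolate at f = 2/4 with slerp weights a = sin((1−f)δ)/sin δ ≈ 0.667, b = sin(fδ)/sin δ ≈ 0.667.
p = a·p₁ + b·p₂ ≈ (0.280, 0.426, 0.861); φ = arcsin(p_z) ≈ 59.38°, λ = atan2(p_y, p_x) ≈ 56.72°.

≈ lat 59°N, lon 57°E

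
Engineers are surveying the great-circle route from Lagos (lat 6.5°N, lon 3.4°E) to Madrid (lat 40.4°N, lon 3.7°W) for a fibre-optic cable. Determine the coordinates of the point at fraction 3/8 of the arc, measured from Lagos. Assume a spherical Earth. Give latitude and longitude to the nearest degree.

From cos δ = sin φ₁ sin φ₂ + cos φ₁ cos φ₂ cos Δλ, the central angle is δ ≈ 0.602 rad (34.5°).
Interpolate at f = 3/8 with slerp weights a = sin((1−f)δ)/sin δ ≈ 0.649, b = sin(fδ)/sin δ ≈ 0.395.
p = a·p₁ + b·p₂ ≈ (0.944, 0.019, 0.330); φ = arcsin(p_z) ≈ 19.25°, λ = atan2(p_y, p_x) ≈ 1.14°.

≈ lat 19°N, lon 1°E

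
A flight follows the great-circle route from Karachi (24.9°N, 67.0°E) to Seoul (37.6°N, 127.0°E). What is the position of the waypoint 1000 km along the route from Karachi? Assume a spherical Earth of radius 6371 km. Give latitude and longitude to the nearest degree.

The haversine formula gives a central angle δ ≈ 0.907 rad (52.0°) between the endpoints. The total great-circle distance is δ·R ≈ 0.907 × 6371 ≈ 5778 km, so the target fraction is f = 1000/5778 ≈ 0.173.
Interpolate at f ≈ 0.173 with slerp weights a = sin((1−f)δ)/sin δ ≈ 0.865, b = sin(fδ)/sin δ ≈ 0.198.
p = a·p₁ + b·p₂ ≈ (0.212, 0.848, 0.485); φ = arcsin(p_z) ≈ 29.04°, λ = atan2(p_y, p_x) ≈ 75.96°.

≈ 29°N, 76°E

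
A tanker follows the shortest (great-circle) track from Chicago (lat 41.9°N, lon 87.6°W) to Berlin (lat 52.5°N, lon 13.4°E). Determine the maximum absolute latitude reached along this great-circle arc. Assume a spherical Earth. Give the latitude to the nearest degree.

≈ 60°N

The great circle lies in the plane with unit normal n̂ = (p₁ × p₂)/|p₁ × p₂|.
Here n̂_z ≈ +0.496; the vertex latitude is φ_max = arccos|n̂_z| ≈ 60.2°.
Check via Clairaut: cos φ_max = |cos φ₁| · sin C = cos(41.9°)·sin(41.8°) ≈ 0.496, again giving ≈ 60.2°.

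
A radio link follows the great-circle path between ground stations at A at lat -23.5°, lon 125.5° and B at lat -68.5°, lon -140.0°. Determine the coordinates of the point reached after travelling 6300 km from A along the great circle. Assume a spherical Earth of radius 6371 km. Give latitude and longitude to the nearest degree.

The haversine formula gives a central angle δ ≈ 1.219 rad (69.8°) between the endpoints. The total great-circle distance is δ·R ≈ 1.219 × 6371 ≈ 7766 km, so the target fraction is f = 6300/7766 ≈ 0.811.
Interpolate at f ≈ 0.811 with slerp weights a = sin((1−f)δ)/sin δ ≈ 0.243, b = sin(fδ)/sin δ ≈ 0.890.
p = a·p₁ + b·p₂ ≈ (-0.379, -0.028, -0.925); φ = arcsin(p_z) ≈ -67.65°, λ = atan2(p_y, p_x) ≈ -175.74°.

≈ lat -68°, lon -176°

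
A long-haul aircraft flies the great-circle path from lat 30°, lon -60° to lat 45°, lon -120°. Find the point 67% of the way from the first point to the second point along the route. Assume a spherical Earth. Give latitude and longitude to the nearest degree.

The haversine formula gives a central angle δ ≈ 0.850 rad (48.7°) between the endpoints.
Interpolate at f = 0.67 with slerp weights a = sin((1−f)δ)/sin δ ≈ 0.369, b = sin(fδ)/sin δ ≈ 0.718.
p = a·p₁ + b·p₂ ≈ (-0.094, -0.716, 0.692); φ = arcsin(p_z) ≈ 43.77°, λ = atan2(p_y, p_x) ≈ -97.50°.

≈ lat 44°, lon -97°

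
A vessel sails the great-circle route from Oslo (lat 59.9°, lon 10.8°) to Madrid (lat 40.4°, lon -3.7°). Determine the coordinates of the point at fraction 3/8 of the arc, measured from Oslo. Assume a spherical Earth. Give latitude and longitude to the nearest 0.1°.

Write both endpoints as unit vectors p₁, p₂ with components (cos φ cos λ, cos φ sin λ, sin φ).
The central angle between the endpoints is δ = arccos(p₁·p₂) ≈ 0.375 rad (21.5°).
Interpolate at f = 3/8 with slerp weights a = sin((1−f)δ)/sin δ ≈ 0.634, b = sin(fδ)/sin δ ≈ 0.383.
p = a·p₁ + b·p₂ ≈ (0.603, 0.041, 0.797); φ = arcsin(p_z) ≈ 52.80°, λ = atan2(p_y, p_x) ≈ 3.87°.

≈ lat 52.8°, lon 3.9°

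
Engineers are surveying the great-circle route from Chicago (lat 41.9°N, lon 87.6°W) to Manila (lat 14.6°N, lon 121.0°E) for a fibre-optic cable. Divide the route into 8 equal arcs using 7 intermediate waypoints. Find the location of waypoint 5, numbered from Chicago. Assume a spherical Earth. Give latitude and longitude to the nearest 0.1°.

Write both endpoints as unit vectors p₁, p₂ with components (cos φ cos λ, cos φ sin λ, sin φ).
The central angle between the endpoints is δ = arccos(p₁·p₂) ≈ 2.053 rad (117.6°).
Interpolate at f = 5/8 with slerp weights a = sin((1−f)δ)/sin δ ≈ 0.786, b = sin(fδ)/sin δ ≈ 1.083.
p = a·p₁ + b·p₂ ≈ (-0.515, 0.314, 0.798); φ = arcsin(p_z) ≈ 52.91°, λ = atan2(p_y, p_x) ≈ 148.67°.

≈ lat 52.9°N, lon 148.7°E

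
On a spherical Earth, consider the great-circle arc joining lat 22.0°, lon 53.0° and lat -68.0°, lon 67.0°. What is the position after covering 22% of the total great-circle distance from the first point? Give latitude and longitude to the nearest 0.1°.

From cos δ = sin φ₁ sin φ₂ + cos φ₁ cos φ₂ cos Δλ, the central angle is δ ≈ 1.581 rad (90.6°).
Interpolate at f = 0.22 with slerp weights a = sin((1−f)δ)/sin δ ≈ 0.944, b = sin(fδ)/sin δ ≈ 0.341.
p = a·p₁ + b·p₂ ≈ (0.576, 0.816, 0.037); φ = arcsin(p_z) ≈ 2.14°, λ = atan2(p_y, p_x) ≈ 54.77°.

≈ lat 2.1°, lon 54.8°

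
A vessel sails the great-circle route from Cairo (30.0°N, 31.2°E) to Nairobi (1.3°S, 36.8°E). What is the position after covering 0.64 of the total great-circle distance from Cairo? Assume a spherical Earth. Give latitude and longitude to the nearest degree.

≈ 10°N, 35°E

Write both endpoints as unit vectors p₁, p₂ with components (cos φ cos λ, cos φ sin λ, sin φ).
The central angle between the endpoints is δ = arccos(p₁·p₂) ≈ 0.554 rad (31.8°).
Interpolate at f = 0.64 with slerp weights a = sin((1−f)δ)/sin δ ≈ 0.377, b = sin(fδ)/sin δ ≈ 0.660.
p = a·p₁ + b·p₂ ≈ (0.807, 0.564, 0.173); φ = arcsin(p_z) ≈ 9.98°, λ = atan2(p_y, p_x) ≈ 34.95°.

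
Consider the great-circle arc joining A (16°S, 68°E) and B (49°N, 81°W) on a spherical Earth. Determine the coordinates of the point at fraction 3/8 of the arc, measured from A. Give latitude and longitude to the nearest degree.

≈ (29°N, 41°E)

The haversine formula gives a central angle δ ≈ 2.417 rad (138.5°) between the endpoints.
Interpolate at f = 3/8 with slerp weights a = sin((1−f)δ)/sin δ ≈ 1.505, b = sin(fδ)/sin δ ≈ 1.187.
p = a·p₁ + b·p₂ ≈ (0.664, 0.572, 0.481); φ = arcsin(p_z) ≈ 28.76°, λ = atan2(p_y, p_x) ≈ 40.77°.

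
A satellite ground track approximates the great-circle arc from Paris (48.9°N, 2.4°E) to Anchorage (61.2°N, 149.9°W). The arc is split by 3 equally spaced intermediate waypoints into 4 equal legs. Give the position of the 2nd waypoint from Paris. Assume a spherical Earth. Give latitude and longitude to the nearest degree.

From cos δ = sin φ₁ sin φ₂ + cos φ₁ cos φ₂ cos Δλ, the central angle is δ ≈ 1.181 rad (67.7°).
Interpolate at f = 2/4 with slerp weights a = sin((1−f)δ)/sin δ ≈ 0.602, b = sin(fδ)/sin δ ≈ 0.602.
p = a·p₁ + b·p₂ ≈ (0.144, -0.129, 0.981); φ = arcsin(p_z) ≈ 78.84°, λ = atan2(p_y, p_x) ≈ -41.73°.

≈ 79°N, 42°W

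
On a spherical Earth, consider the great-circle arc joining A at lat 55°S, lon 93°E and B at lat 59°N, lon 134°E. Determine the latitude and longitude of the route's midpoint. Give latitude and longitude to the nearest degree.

≈ lat 2°N, lon 112°E

Write both endpoints as unit vectors p₁, p₂ with components (cos φ cos λ, cos φ sin λ, sin φ).
The central angle between the endpoints is δ = arccos(p₁·p₂) ≈ 2.071 rad (118.6°).
Interpolate at f = 1/2 with slerp weights a = sin((1−f)δ)/sin δ ≈ 0.980, b = sin(fδ)/sin δ ≈ 0.980.
p = a·p₁ + b·p₂ ≈ (-0.380, 0.924, 0.037); φ = arcsin(p_z) ≈ 2.13°, λ = atan2(p_y, p_x) ≈ 112.35°.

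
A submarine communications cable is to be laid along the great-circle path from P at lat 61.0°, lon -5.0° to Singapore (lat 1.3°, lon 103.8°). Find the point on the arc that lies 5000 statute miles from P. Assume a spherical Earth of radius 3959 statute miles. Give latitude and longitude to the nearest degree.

Convert each endpoint to a unit vector on the sphere (x = cos φ cos λ, y = cos φ sin λ, z = sin φ).
The central angle between the endpoints is δ = arccos(p₁·p₂) ≈ 1.708 rad (97.8°). The total great-circle distance is δ·R ≈ 1.708 × 3959 ≈ 6760 mi, so the target fraction is f = 5000/6760 ≈ 0.740.
Interpolate at f ≈ 0.740 with slerp weights a = sin((1−f)δ)/sin δ ≈ 0.434, b = sin(fδ)/sin δ ≈ 0.962.
p = a·p₁ + b·p₂ ≈ (-0.020, 0.916, 0.402); φ = arcsin(p_z) ≈ 23.68°, λ = atan2(p_y, p_x) ≈ 91.23°.

≈ lat 24°, lon 91°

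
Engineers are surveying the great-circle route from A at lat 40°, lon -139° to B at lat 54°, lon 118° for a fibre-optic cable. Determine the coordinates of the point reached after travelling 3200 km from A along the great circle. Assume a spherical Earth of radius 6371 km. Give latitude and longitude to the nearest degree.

Convert each endpoint to a unit vector on the sphere (x = cos φ cos λ, y = cos φ sin λ, z = sin φ).
The central angle between the endpoints is δ = arccos(p₁·p₂) ≈ 1.139 rad (65.2°). The total great-circle distance is δ·R ≈ 1.139 × 6371 ≈ 7255 km, so the target fraction is f = 3200/7255 ≈ 0.441.
Interpolate at f ≈ 0.441 with slerp weights a = sin((1−f)δ)/sin δ ≈ 0.655, b = sin(fδ)/sin δ ≈ 0.530.
p = a·p₁ + b·p₂ ≈ (-0.525, -0.054, 0.850); φ = arcsin(p_z) ≈ 58.17°, λ = atan2(p_y, p_x) ≈ -174.15°.

≈ lat 58°, lon -174°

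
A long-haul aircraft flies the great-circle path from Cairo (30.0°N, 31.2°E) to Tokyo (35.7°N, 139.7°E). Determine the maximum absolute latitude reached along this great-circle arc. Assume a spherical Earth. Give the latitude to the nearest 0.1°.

≈ 48.0°N

The great circle lies in the plane with unit normal n̂ = (p₁ × p₂)/|p₁ × p₂|.
Here n̂_z ≈ +0.669; the vertex latitude is φ_max = arccos|n̂_z| ≈ 48.0°.
Check via Clairaut: cos φ_max = |cos φ₁| · sin C = cos(30.0°)·sin(50.5°) ≈ 0.669, again giving ≈ 48.0°.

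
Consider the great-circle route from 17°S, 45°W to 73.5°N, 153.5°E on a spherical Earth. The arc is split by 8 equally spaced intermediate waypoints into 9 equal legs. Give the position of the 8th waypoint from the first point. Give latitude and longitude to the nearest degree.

The haversine formula gives a central angle δ ≈ 2.139 rad (122.5°) between the endpoints.
Interpolate at f = 8/9 with slerp weights a = sin((1−f)δ)/sin δ ≈ 0.279, b = sin(fδ)/sin δ ≈ 1.122.
p = a·p₁ + b·p₂ ≈ (-0.096, -0.047, 0.994); φ = arcsin(p_z) ≈ 83.85°, λ = atan2(p_y, p_x) ≈ -154.18°.

≈ 84°N, 154°W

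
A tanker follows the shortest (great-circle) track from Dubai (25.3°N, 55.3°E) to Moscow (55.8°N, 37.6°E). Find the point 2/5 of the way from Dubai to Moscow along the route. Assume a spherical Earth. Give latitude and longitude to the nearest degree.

≈ 38°N, 50°E

The haversine formula gives a central angle δ ≈ 0.578 rad (33.1°) between the endpoints.
Interpolate at f = 2/5 with slerp weights a = sin((1−f)δ)/sin δ ≈ 0.622, b = sin(fδ)/sin δ ≈ 0.419.
p = a·p₁ + b·p₂ ≈ (0.507, 0.606, 0.613); φ = arcsin(p_z) ≈ 37.79°, λ = atan2(p_y, p_x) ≈ 50.10°.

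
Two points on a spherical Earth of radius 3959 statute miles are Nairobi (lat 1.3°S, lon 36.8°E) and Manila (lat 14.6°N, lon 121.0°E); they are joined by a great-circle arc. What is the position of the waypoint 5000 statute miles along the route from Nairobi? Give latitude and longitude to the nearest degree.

Convert each endpoint to a unit vector on the sphere (x = cos φ cos λ, y = cos φ sin λ, z = sin φ).
The central angle between the endpoints is δ = arccos(p₁·p₂) ≈ 1.479 rad (84.7°). The total great-circle distance is δ·R ≈ 1.479 × 3959 ≈ 5854 mi, so the target fraction is f = 5000/5854 ≈ 0.854.
Interpolate at f ≈ 0.854 with slerp weights a = sin((1−f)δ)/sin δ ≈ 0.215, b = sin(fδ)/sin δ ≈ 0.957.
p = a·p₁ + b·p₂ ≈ (-0.305, 0.923, 0.236); φ = arcsin(p_z) ≈ 13.67°, λ = atan2(p_y, p_x) ≈ 108.29°.

≈ lat 14°N, lon 108°E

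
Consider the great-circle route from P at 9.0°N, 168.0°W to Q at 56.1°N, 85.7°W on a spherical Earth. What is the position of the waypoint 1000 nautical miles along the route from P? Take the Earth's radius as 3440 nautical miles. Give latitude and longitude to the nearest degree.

Write both endpoints as unit vectors p₁, p₂ with components (cos φ cos λ, cos φ sin λ, sin φ).
The central angle between the endpoints is δ = arccos(p₁·p₂) ≈ 1.366 rad (78.2°). The total great-circle distance is δ·R ≈ 1.366 × 3440 ≈ 4698 nmi, so the target fraction is f = 1000/4698 ≈ 0.213.
Interpolate at f ≈ 0.213 with slerp weights a = sin((1−f)δ)/sin δ ≈ 0.898, b = sin(fδ)/sin δ ≈ 0.293.
p = a·p₁ + b·p₂ ≈ (-0.856, -0.347, 0.384); φ = arcsin(p_z) ≈ 22.55°, λ = atan2(p_y, p_x) ≈ -157.91°.

≈ 23°N, 158°W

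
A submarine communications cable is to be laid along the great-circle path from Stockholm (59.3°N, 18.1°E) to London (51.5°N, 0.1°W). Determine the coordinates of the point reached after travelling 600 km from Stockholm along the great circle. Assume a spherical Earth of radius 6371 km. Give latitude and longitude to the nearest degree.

≈ 56°N, 10°E

Write both endpoints as unit vectors p₁, p₂ with components (cos φ cos λ, cos φ sin λ, sin φ).
The central angle between the endpoints is δ = arccos(p₁·p₂) ≈ 0.225 rad (12.9°). The total great-circle distance is δ·R ≈ 0.225 × 6371 ≈ 1432 km, so the target fraction is f = 600/1432 ≈ 0.419.
Interpolate at f ≈ 0.419 with slerp weights a = sin((1−f)δ)/sin δ ≈ 0.584, b = sin(fδ)/sin δ ≈ 0.422.
p = a·p₁ + b·p₂ ≈ (0.546, 0.092, 0.833); φ = arcsin(p_z) ≈ 56.36°, λ = atan2(p_y, p_x) ≈ 9.58°.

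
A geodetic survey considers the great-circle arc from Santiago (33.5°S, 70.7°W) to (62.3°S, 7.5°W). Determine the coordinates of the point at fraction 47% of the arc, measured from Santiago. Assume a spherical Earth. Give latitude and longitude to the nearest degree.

From cos δ = sin φ₁ sin φ₂ + cos φ₁ cos φ₂ cos Δλ, the central angle is δ ≈ 0.845 rad (48.4°).
Interpolate at f = 0.47 with slerp weights a = sin((1−f)δ)/sin δ ≈ 0.579, b = sin(fδ)/sin δ ≈ 0.517.
p = a·p₁ + b·p₂ ≈ (0.398, -0.487, -0.777); φ = arcsin(p_z) ≈ -51.03°, λ = atan2(p_y, p_x) ≈ -50.75°.

≈ (51°S, 51°W)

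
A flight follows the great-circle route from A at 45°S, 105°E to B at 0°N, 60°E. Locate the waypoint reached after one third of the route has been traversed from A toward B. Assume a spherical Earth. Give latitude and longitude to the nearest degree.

Convert each endpoint to a unit vector on the sphere (x = cos φ cos λ, y = cos φ sin λ, z = sin φ).
The central angle between the endpoints is δ = arccos(p₁·p₂) ≈ 1.047 rad (60.0°).
Interpolate at f = 1/3 with slerp weights a = sin((1−f)δ)/sin δ ≈ 0.742, b = sin(fδ)/sin δ ≈ 0.395.
p = a·p₁ + b·p₂ ≈ (0.062, 0.849, -0.525); φ = arcsin(p_z) ≈ -31.66°, λ = atan2(p_y, p_x) ≈ 85.85°.

≈ 32°S, 86°E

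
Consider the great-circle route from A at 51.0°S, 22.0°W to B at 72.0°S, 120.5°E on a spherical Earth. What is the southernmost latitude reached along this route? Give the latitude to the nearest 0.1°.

The great circle lies in the plane with unit normal n̂ = (p₁ × p₂)/|p₁ × p₂|.
Here n̂_z ≈ +0.146; the vertex latitude is φ_max = arccos|n̂_z| ≈ 81.6°.

≈ 81.6°S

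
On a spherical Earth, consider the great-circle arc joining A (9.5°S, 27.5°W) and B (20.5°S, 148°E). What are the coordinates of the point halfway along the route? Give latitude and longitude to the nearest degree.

≈ (80°S, 27°E)

Convert each endpoint to a unit vector on the sphere (x = cos φ cos λ, y = cos φ sin λ, z = sin φ).
The central angle between the endpoints is δ = arccos(p₁·p₂) ≈ 2.612 rad (149.7°).
Interpolate at f = 1/2 with slerp weights a = sin((1−f)δ)/sin δ ≈ 1.912, b = sin(fδ)/sin δ ≈ 1.912.
p = a·p₁ + b·p₂ ≈ (0.154, 0.078, -0.985); φ = arcsin(p_z) ≈ -80.06°, λ = atan2(p_y, p_x) ≈ 26.96°.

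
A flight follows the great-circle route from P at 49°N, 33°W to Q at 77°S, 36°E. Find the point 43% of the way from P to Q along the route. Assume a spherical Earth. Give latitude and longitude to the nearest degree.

≈ 7°S, 19°W

From cos δ = sin φ₁ sin φ₂ + cos φ₁ cos φ₂ cos Δλ, the central angle is δ ≈ 2.322 rad (133.0°).
Interpolate at f = 0.43 with slerp weights a = sin((1−f)δ)/sin δ ≈ 1.327, b = sin(fδ)/sin δ ≈ 1.150.
p = a·p₁ + b·p₂ ≈ (0.939, -0.322, -0.119); φ = arcsin(p_z) ≈ -6.86°, λ = atan2(p_y, p_x) ≈ -18.92°.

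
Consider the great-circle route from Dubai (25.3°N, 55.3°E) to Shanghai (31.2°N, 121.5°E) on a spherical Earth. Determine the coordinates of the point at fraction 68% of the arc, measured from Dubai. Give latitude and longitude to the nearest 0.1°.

≈ (33.2°N, 99.7°E)

From cos δ = sin φ₁ sin φ₂ + cos φ₁ cos φ₂ cos Δλ, the central angle is δ ≈ 1.008 rad (57.8°).
Interpolate at f = 0.68 with slerp weights a = sin((1−f)δ)/sin δ ≈ 0.375, b = sin(fδ)/sin δ ≈ 0.748.
p = a·p₁ + b·p₂ ≈ (-0.142, 0.824, 0.548); φ = arcsin(p_z) ≈ 33.22°, λ = atan2(p_y, p_x) ≈ 99.75°.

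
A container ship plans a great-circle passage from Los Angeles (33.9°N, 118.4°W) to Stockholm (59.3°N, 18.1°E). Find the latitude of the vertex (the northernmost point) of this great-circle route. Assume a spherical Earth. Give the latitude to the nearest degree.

≈ 73°N

The great circle lies in the plane with unit normal n̂ = (p₁ × p₂)/|p₁ × p₂|.
Here n̂_z ≈ +0.296; the vertex latitude is φ_max = arccos|n̂_z| ≈ 72.8°.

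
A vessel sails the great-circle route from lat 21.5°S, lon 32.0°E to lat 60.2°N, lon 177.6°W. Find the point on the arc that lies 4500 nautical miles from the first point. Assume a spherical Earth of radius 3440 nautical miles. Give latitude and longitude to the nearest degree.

The haversine formula gives a central angle δ ≈ 2.375 rad (136.1°) between the endpoints. The total great-circle distance is δ·R ≈ 2.375 × 3440 ≈ 8169 nmi, so the target fraction is f = 4500/8169 ≈ 0.551.
Interpolate at f ≈ 0.551 with slerp weights a = sin((1−f)δ)/sin δ ≈ 1.262, b = sin(fδ)/sin δ ≈ 1.392.
p = a·p₁ + b·p₂ ≈ (0.305, 0.593, 0.745); φ = arcsin(p_z) ≈ 48.18°, λ = atan2(p_y, p_x) ≈ 62.82°.

≈ lat 48°N, lon 63°E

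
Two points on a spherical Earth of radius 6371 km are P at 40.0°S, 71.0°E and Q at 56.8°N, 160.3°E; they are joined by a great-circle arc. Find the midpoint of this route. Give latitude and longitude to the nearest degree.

Convert each endpoint to a unit vector on the sphere (x = cos φ cos λ, y = cos φ sin λ, z = sin φ).
The central angle between the endpoints is δ = arccos(p₁·p₂) ≈ 2.133 rad (122.2°).
Interpolate at f = 1/2 with slerp weights a = sin((1−f)δ)/sin δ ≈ 1.034, b = sin(fδ)/sin δ ≈ 1.034.
p = a·p₁ + b·p₂ ≈ (-0.275, 0.940, 0.201); φ = arcsin(p_z) ≈ 11.58°, λ = atan2(p_y, p_x) ≈ 106.32°.

≈ 12°N, 106°E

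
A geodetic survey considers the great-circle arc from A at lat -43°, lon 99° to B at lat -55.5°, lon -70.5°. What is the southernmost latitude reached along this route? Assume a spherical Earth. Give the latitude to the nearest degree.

≈ -86°

The great circle lies in the plane with unit normal n̂ = (p₁ × p₂)/|p₁ × p₂|.
Here n̂_z ≈ -0.076; the vertex latitude is φ_max = arccos|n̂_z| ≈ 85.6°.
Check via Clairaut: cos φ_max = |cos φ₁| · sin C = cos(43.0°)·sin(174.0°) ≈ 0.076, again giving ≈ 85.6°.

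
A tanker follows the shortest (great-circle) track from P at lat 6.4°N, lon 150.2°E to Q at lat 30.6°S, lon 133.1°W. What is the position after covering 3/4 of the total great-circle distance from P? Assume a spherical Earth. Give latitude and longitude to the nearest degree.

≈ lat 24°S, lon 155°W

Write both endpoints as unit vectors p₁, p₂ with components (cos φ cos λ, cos φ sin λ, sin φ).
The central angle between the endpoints is δ = arccos(p₁·p₂) ≈ 1.430 rad (82.0°).
Interpolate at f = 3/4 with slerp weights a = sin((1−f)δ)/sin δ ≈ 0.353, b = sin(fδ)/sin δ ≈ 0.887.
p = a·p₁ + b·p₂ ≈ (-0.827, -0.383, -0.412); φ = arcsin(p_z) ≈ -24.35°, λ = atan2(p_y, p_x) ≈ -155.14°.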